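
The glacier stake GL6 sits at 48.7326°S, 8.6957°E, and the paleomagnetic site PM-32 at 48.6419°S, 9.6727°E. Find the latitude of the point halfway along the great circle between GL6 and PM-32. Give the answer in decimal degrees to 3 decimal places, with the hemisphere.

Bx = cos φ₂ cos Δλ = 0.660667,  By = cos φ₂ sin Δλ = 0.011267
φₘ = atan2(sin φ₁ + sin φ₂, √((cos φ₁ + Bx)² + By²)) = -48.68828°
λₘ = λ₁ + atan2(By, cos φ₁ + Bx) = 9.18464°

48.688°S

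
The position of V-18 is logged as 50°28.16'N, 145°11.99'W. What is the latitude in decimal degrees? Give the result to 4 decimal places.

50° + 28.16′/60 = 50 + 0.46933 = 50.4693°

50.4693°N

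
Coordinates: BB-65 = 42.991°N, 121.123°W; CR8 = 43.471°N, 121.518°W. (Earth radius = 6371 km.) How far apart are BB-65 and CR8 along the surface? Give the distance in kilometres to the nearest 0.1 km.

62.2 km

Δφ = 0.4800°,  Δλ = -0.3950°
a = sin²(Δφ/2) + cos φ₁ cos φ₂ sin²(Δλ/2) = 0.000024
c = 2·arcsin(√a) = 0.009768 rad = 0.5597°
d = R·c = 6371 × 0.009768 = 62.2 km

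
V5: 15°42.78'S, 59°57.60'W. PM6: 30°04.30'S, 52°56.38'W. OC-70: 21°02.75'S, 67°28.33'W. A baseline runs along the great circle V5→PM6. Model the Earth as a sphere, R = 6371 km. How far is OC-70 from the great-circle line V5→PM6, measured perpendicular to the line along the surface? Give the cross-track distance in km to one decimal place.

V5: φ = -15.71300°, λ = -59.96000°
PM6: φ = -30.07167°, λ = -52.93967°
OC-70: φ = -21.04583°, λ = -67.47217°
δ₁₃ = central angle V5→OC-70 = 0.155330 rad  (haversine)
θ₁₃ = bearing V5→OC-70 = 232.064°,  θ₁₂ = bearing V5→PM6 = 157.047°
dₓₜ = R·arcsin(sin δ₁₃ · sin(θ₁₃ − θ₁₂)) = 6371·arcsin(0.15471·sin(75.017°)) = 955.701 km
|dₓₜ| = 955.701 km

955.7 km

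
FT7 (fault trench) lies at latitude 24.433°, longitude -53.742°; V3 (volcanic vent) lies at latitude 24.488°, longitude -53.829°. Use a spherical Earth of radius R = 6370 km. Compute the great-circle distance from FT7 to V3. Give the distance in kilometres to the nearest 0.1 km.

Δφ = 0.0550°,  Δλ = -0.0870°
a = sin²(Δφ/2) + cos φ₁ cos φ₂ sin²(Δλ/2) = 0.000001
c = 2·arcsin(√a) = 0.001683 rad = 0.0964°
d = R·c = 6370 × 0.001683 = 10.7 km

10.7 km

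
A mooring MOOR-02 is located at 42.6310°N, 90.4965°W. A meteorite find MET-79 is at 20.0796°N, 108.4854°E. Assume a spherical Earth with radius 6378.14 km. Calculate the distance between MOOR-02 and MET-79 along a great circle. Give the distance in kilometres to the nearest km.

12790 km

Δφ = -22.5514°,  Δλ = -161.0181°
a = sin²(Δφ/2) + cos φ₁ cos φ₂ sin²(Δλ/2) = 0.710454
c = 2·arcsin(√a) = 2.005243 rad = 114.8920°
d = R·c = 6378.14 × 2.005243 = 12789.7 km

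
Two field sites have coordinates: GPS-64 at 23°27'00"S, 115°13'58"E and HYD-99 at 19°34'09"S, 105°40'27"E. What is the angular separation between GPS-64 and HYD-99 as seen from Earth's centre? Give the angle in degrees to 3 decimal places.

GPS-64: φ = -23.45000°, λ = +115.23278°
HYD-99: φ = -19.56917°, λ = +105.67417°
Δφ = 3.8808°,  Δλ = -9.5586°
a = sin²(Δφ/2) + cos φ₁ cos φ₂ sin²(Δλ/2) = 0.007147
c = 2·arcsin(√a) = 0.169284 rad = 9.6993°

9.699°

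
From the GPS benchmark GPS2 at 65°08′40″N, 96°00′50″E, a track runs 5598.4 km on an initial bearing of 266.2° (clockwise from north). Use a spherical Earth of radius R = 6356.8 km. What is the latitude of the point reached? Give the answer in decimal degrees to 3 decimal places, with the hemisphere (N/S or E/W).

33.791°N

GPS2: φ = +65.14444°, λ = +96.01389°
δ = d/R = 5598.4/6356.8 = 0.880695 rad
φ₂ = arcsin(sin φ₁ cos δ + cos φ₁ sin δ cos θ)
   = arcsin(0.90737·0.63662 + 0.42033·0.77118·-0.06627) = 33.79087°
λ₂ = λ₁ + atan2(sin θ sin δ cos φ₁, cos δ − sin φ₁ sin φ₂) = 28.21029°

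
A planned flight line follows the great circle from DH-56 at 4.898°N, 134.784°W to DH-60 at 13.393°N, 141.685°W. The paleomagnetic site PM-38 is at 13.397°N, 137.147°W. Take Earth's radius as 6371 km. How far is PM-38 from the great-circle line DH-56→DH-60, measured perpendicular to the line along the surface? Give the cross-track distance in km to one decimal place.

δ₁₃ = central angle DH-56→PM-38 = 0.153812 rad  (haversine)
θ₁₃ = bearing DH-56→PM-38 = 344.823°,  θ₁₂ = bearing DH-56→DH-60 = 321.760°
dₓₜ = R·arcsin(sin δ₁₃ · sin(θ₁₃ − θ₁₂)) = 6371·arcsin(0.15321·sin(23.063°)) = 382.602 km
|dₓₜ| = 382.602 km

382.6 km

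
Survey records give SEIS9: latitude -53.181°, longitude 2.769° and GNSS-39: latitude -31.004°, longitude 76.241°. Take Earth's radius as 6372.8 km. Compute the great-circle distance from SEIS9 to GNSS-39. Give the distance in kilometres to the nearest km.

Δφ = 22.1770°,  Δλ = 73.4720°
a = sin²(Δφ/2) + cos φ₁ cos φ₂ sin²(Δλ/2) = 0.220758
c = 2·arcsin(√a) = 0.978240 rad = 56.0490°
d = R·c = 6372.8 × 0.978240 = 6234.1 km

6234 km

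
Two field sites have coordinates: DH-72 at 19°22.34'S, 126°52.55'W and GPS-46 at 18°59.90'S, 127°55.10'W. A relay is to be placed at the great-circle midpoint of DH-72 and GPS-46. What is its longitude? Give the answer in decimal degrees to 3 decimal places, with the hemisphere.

DH-72: φ = -19.37233°, λ = -126.87583°
GPS-46: φ = -18.99833°, λ = -127.91833°
Bx = cos φ₂ cos Δλ = 0.945372,  By = cos φ₂ sin Δλ = -0.017203
φₘ = atan2(sin φ₁ + sin φ₂, √((cos φ₁ + Bx)² + By²)) = -19.18607°
λₘ = λ₁ + atan2(By, cos φ₁ + Bx) = -127.39768°

127.398°W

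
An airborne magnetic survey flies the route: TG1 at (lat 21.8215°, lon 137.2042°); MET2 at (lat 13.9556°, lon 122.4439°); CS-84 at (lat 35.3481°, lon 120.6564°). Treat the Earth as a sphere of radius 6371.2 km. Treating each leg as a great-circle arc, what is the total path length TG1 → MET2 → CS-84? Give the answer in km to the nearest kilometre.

4174 km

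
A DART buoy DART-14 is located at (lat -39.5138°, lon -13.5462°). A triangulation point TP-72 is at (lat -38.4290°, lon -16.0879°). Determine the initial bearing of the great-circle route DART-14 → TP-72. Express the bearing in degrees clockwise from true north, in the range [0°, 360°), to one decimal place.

Δλ = -2.5417°
y = sin Δλ · cos φ₂ = -0.034740
x = cos φ₁ sin φ₂ − sin φ₁ cos φ₂ cos Δλ = 0.018442
θ = atan2(y, x) = -62.0383° → 297.9617° (mod 360°)

298.0°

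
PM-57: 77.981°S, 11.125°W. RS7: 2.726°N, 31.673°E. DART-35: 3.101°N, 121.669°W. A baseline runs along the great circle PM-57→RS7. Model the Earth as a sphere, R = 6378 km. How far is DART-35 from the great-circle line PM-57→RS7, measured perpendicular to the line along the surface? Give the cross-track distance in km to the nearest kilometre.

δ₁₃ = central angle PM-57→DART-35 = 1.697010 rad  (haversine)
θ₁₃ = bearing PM-57→DART-35 = 250.481°,  θ₁₂ = bearing PM-57→RS7 = 43.039°
dₓₜ = R·arcsin(sin δ₁₃ · sin(θ₁₃ − θ₁₂)) = 6378·arcsin(0.99205·sin(207.441°)) = -3028.385 km
|dₓₜ| = 3028.385 km

3028 km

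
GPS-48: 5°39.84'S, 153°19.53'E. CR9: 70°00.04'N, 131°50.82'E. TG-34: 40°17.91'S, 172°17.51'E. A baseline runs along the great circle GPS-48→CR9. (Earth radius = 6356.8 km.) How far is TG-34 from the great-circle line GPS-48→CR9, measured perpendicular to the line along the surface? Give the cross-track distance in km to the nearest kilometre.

GPS-48: φ = -5.66400°, λ = +153.32550°
CR9: φ = +70.00067°, λ = +131.84700°
TG-34: φ = -40.29850°, λ = +172.29183°
δ₁₃ = central angle GPS-48→TG-34 = 0.673586 rad  (haversine)
θ₁₃ = bearing GPS-48→TG-34 = 156.586°,  θ₁₂ = bearing GPS-48→CR9 = 352.618°
dₓₜ = R·arcsin(sin δ₁₃ · sin(θ₁₃ − θ₁₂)) = 6356.8·arcsin(0.62379·sin(-196.032°)) = 1100.613 km
|dₓₜ| = 1100.613 km

1101 km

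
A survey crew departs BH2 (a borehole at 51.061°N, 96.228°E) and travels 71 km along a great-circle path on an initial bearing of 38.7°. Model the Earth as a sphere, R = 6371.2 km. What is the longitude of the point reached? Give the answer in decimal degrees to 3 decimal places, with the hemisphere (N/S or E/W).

96.870°E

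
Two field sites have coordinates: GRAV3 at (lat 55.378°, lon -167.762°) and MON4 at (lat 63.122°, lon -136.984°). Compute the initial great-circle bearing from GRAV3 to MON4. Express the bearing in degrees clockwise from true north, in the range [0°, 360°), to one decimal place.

51.0°

Δλ = 30.7780°
y = sin Δλ · cos φ₂ = 0.231341
x = cos φ₁ sin φ₂ − sin φ₁ cos φ₂ cos Δλ = 0.187146
θ = atan2(y, x) = 51.0285° → 51.0285° (mod 360°)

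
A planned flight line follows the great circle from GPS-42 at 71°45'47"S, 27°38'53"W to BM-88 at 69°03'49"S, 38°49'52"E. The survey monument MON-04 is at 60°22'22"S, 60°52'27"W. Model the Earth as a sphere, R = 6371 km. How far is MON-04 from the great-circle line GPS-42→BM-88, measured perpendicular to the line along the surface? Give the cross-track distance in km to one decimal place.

51.4 km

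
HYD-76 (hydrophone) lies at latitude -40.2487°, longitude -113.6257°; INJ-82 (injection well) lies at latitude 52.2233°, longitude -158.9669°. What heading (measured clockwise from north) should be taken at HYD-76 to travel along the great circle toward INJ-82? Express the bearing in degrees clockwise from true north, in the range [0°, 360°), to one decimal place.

Δλ = -45.3412°
y = sin Δλ · cos φ₂ = -0.435735
x = cos φ₁ sin φ₂ − sin φ₁ cos φ₂ cos Δλ = 0.881472
θ = atan2(y, x) = -26.3044° → 333.6956° (mod 360°)

333.7°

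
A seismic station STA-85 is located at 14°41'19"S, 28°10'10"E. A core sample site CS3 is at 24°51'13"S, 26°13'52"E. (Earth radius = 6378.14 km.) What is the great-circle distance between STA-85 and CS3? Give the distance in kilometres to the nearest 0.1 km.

1149.6 km

STA-85: φ = -14.68861°, λ = +28.16944°
CS3: φ = -24.85361°, λ = +26.23111°
Δφ = -10.1650°,  Δλ = -1.9383°
a = sin²(Δφ/2) + cos φ₁ cos φ₂ sin²(Δλ/2) = 0.008099
c = 2·arcsin(√a) = 0.180236 rad = 10.3268°
d = R·c = 6378.14 × 0.180236 = 1149.6 km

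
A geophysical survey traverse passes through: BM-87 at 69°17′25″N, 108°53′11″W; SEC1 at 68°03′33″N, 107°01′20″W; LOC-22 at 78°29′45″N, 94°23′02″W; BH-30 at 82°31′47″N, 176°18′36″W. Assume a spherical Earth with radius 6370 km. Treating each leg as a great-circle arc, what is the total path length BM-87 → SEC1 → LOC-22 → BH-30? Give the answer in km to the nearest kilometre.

2799 km

BM-87: φ = +69.29028°, λ = -108.88639°
SEC1: φ = +68.05917°, λ = -107.02222°
LOC-22: φ = +78.49583°, λ = -94.38389°
BH-30: φ = +82.52972°, λ = -176.31000°
BM-87→SEC1: c = 0.024527 rad, d = 156.24 km
SEC1→LOC-22: c = 0.191866 rad, d = 1222.18 km
LOC-22→BH-30: c = 0.223015 rad, d = 1420.61 km
Total = 156.24 + 1222.18 + 1420.61 = 2799.03 km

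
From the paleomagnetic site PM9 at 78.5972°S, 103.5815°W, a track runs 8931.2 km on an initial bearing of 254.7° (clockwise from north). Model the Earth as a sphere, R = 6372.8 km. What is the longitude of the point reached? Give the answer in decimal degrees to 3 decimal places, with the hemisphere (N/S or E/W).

δ = d/R = 8931.2/6372.8 = 1.401456 rad
φ₂ = arcsin(sin φ₁ cos δ + cos φ₁ sin δ cos θ)
   = arcsin(-0.98026·0.16853 + 0.19771·0.98570·-0.26387) = -12.51107°
λ₂ = λ₁ + atan2(sin θ sin δ cos φ₁, cos δ − sin φ₁ sin φ₂) = 153.29586°

153.296°E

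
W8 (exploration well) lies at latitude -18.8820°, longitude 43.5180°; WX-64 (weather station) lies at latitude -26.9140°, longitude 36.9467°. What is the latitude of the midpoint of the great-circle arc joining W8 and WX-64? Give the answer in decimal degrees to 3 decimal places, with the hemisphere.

Bx = cos φ₂ cos Δλ = 0.885829,  By = cos φ₂ sin Δλ = -0.102044
φₘ = atan2(sin φ₁ + sin φ₂, √((cos φ₁ + Bx)² + By²)) = -22.93178°
λₘ = λ₁ + atan2(By, cos φ₁ + Bx) = 40.32989°

22.932°S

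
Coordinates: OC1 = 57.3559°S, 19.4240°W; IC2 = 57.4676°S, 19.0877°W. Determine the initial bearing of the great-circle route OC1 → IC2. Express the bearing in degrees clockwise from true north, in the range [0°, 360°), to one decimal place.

Δλ = 0.3363°
y = sin Δλ · cos φ₂ = 0.003156
x = cos φ₁ sin φ₂ − sin φ₁ cos φ₂ cos Δλ = -0.001957
θ = atan2(y, x) = 121.8030° → 121.8030° (mod 360°)

121.8°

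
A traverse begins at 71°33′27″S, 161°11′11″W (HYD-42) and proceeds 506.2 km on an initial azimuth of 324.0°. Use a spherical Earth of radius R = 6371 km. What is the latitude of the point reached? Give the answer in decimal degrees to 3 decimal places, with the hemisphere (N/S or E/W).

67.719°S

HYD-42: φ = -71.55750°, λ = -161.18639°
δ = d/R = 506.2/6371 = 0.079454 rad
φ₂ = arcsin(sin φ₁ cos δ + cos φ₁ sin δ cos θ)
   = arcsin(-0.94864·0.99685 + 0.31635·0.07937·0.80902) = -67.71896°
λ₂ = λ₁ + atan2(sin θ sin δ cos φ₁, cos δ − sin φ₁ sin φ₂) = -168.25428°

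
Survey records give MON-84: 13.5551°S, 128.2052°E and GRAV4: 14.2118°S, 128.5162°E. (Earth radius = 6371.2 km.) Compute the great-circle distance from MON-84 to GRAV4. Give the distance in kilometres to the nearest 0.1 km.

Δφ = -0.6567°,  Δλ = 0.3110°
a = sin²(Δφ/2) + cos φ₁ cos φ₂ sin²(Δλ/2) = 0.000040
c = 2·arcsin(√a) = 0.012615 rad = 0.7228°
d = R·c = 6371.2 × 0.012615 = 80.4 km

80.4 km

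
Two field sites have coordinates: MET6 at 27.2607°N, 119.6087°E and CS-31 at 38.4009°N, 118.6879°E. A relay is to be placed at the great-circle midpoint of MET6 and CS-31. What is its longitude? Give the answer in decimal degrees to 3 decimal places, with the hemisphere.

Bx = cos φ₂ cos Δλ = 0.783582,  By = cos φ₂ sin Δλ = -0.012594
φₘ = atan2(sin φ₁ + sin φ₂, √((cos φ₁ + Bx)² + By²)) = 32.83164°
λₘ = λ₁ + atan2(By, cos φ₁ + Bx) = 119.17727°

119.177°E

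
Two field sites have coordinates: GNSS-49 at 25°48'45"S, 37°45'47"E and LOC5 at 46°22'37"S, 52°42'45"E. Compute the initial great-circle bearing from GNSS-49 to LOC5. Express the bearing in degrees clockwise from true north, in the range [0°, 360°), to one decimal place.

GNSS-49: φ = -25.81250°, λ = +37.76306°
LOC5: φ = -46.37694°, λ = +52.71250°
Δλ = 14.9494°
y = sin Δλ · cos φ₂ = 0.177974
x = cos φ₁ sin φ₂ − sin φ₁ cos φ₂ cos Δλ = -0.361428
θ = atan2(y, x) = 153.7835° → 153.7835° (mod 360°)

153.8°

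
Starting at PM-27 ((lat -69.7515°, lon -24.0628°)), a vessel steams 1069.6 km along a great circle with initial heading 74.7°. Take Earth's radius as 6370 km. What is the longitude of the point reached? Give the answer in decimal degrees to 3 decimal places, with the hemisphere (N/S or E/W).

1.216°W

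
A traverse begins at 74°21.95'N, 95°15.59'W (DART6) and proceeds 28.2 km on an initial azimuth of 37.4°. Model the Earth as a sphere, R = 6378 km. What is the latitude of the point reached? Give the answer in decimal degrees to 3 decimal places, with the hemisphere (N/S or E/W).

DART6: φ = +74.36583°, λ = -95.25983°
δ = d/R = 28.2/6378 = 0.004421 rad
φ₂ = arcsin(sin φ₁ cos δ + cos φ₁ sin δ cos θ)
   = arcsin(0.96300·0.99999 + 0.26949·0.00442·0.79441) = 74.56633°
λ₂ = λ₁ + atan2(sin θ sin δ cos φ₁, cos δ − sin φ₁ sin φ₂) = -94.68165°

74.566°N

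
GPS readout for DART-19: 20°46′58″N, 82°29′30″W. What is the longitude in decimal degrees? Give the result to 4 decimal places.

82.4917°W

82° + 29′/60 + 30″/3600 = 82 + 0.48333 + 0.00833 = 82.4917°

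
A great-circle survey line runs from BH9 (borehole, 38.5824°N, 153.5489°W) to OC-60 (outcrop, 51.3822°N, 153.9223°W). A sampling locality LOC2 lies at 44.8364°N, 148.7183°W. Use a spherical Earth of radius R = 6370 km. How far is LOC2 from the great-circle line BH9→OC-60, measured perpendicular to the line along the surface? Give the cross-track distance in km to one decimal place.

δ₁₃ = central angle BH9→LOC2 = 0.125942 rad  (haversine)
θ₁₃ = bearing BH9→LOC2 = 28.386°,  θ₁₂ = bearing BH9→OC-60 = 358.948°
dₓₜ = R·arcsin(sin δ₁₃ · sin(θ₁₃ − θ₁₂)) = 6370·arcsin(0.12561·sin(-330.563°)) = 393.493 km
|dₓₜ| = 393.493 km

393.5 km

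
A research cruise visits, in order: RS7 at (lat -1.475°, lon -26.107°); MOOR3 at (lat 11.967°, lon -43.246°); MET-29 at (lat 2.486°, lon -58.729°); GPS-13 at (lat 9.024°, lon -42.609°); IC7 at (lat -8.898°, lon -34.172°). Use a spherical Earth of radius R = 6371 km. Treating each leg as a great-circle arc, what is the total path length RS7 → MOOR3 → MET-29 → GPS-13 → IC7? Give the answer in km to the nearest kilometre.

RS7→MOOR3: c = 0.378614 rad, d = 2412.15 km
MOOR3→MET-29: c = 0.314756 rad, d = 2005.31 km
MET-29→GPS-13: c = 0.302139 rad, d = 1924.93 km
GPS-13→IC7: c = 0.345469 rad, d = 2200.98 km
Total = 2412.15 + 2005.31 + 1924.93 + 2200.98 = 8543.37 km

8543 km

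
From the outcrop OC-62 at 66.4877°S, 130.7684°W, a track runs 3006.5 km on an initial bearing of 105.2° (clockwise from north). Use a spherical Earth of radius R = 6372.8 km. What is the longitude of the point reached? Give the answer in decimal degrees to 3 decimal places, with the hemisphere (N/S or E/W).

70.068°W

δ = d/R = 3006.5/6372.8 = 0.471771 rad
φ₂ = arcsin(sin φ₁ cos δ + cos φ₁ sin δ cos θ)
   = arcsin(-0.91697·0.89076 + 0.39895·0.45446·-0.26219) = -59.80804°
λ₂ = λ₁ + atan2(sin θ sin δ cos φ₁, cos δ − sin φ₁ sin φ₂) = -70.06770°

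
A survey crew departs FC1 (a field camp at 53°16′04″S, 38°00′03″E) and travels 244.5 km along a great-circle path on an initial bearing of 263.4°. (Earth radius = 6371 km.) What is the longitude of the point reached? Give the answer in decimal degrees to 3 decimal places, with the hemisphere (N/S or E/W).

34.330°E

FC1: φ = -53.26778°, λ = +38.00083°
δ = d/R = 244.5/6371 = 0.038377 rad
φ₂ = arcsin(sin φ₁ cos δ + cos φ₁ sin δ cos θ)
   = arcsin(-0.80144·0.99926 + 0.59808·0.03837·-0.11494) = -53.46436°
λ₂ = λ₁ + atan2(sin θ sin δ cos φ₁, cos δ − sin φ₁ sin φ₂) = 34.33017°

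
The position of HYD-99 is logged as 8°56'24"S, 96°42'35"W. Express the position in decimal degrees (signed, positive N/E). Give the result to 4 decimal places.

-8.9400°, -96.7097°

lat: 8.9400° S → -8.9400°
lon: 96.7097° W → -96.7097°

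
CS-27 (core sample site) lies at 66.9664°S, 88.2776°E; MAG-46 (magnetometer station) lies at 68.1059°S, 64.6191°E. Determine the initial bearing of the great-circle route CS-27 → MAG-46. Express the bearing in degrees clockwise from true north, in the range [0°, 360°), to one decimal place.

252.0°

Δλ = -23.6585°
y = sin Δλ · cos φ₂ = -0.149636
x = cos φ₁ sin φ₂ − sin φ₁ cos φ₂ cos Δλ = -0.048728
θ = atan2(y, x) = -108.0377° → 251.9623° (mod 360°)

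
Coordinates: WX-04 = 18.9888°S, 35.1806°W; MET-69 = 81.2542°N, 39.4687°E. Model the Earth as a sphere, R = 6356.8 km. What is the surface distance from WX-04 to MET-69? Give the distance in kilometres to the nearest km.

11813 km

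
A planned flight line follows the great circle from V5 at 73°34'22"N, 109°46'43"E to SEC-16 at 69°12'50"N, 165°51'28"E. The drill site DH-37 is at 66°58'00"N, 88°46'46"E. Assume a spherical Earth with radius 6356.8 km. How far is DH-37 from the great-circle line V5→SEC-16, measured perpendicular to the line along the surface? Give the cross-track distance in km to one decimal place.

V5: φ = +73.57278°, λ = +109.77861°
SEC-16: φ = +69.21389°, λ = +165.85778°
DH-37: φ = +66.96667°, λ = +88.77944°
δ₁₃ = central angle V5→DH-37 = 0.167457 rad  (haversine)
θ₁₃ = bearing V5→DH-37 = 237.270°,  θ₁₂ = bearing V5→SEC-16 = 75.815°
dₓₜ = R·arcsin(sin δ₁₃ · sin(θ₁₃ − θ₁₂)) = 6356.8·arcsin(0.16668·sin(161.455°)) = 337.135 km
|dₓₜ| = 337.135 km

337.1 km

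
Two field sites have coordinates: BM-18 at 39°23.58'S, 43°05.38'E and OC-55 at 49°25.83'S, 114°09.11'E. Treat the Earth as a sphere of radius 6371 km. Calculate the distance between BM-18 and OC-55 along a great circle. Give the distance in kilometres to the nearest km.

5540 km

BM-18: φ = -39.39300°, λ = +43.08967°
OC-55: φ = -49.43050°, λ = +114.15183°
Δφ = -10.0375°,  Δλ = 71.0622°
a = sin²(Δφ/2) + cos φ₁ cos φ₂ sin²(Δλ/2) = 0.177400
c = 2·arcsin(√a) = 0.869511 rad = 49.8193°
d = R·c = 6371 × 0.869511 = 5539.7 km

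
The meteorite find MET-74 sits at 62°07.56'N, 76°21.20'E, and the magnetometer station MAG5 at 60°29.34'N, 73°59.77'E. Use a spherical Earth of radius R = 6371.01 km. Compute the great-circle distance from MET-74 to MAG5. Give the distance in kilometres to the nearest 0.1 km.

MET-74: φ = +62.12600°, λ = +76.35333°
MAG5: φ = +60.48900°, λ = +73.99617°
Δφ = -1.6370°,  Δλ = -2.3572°
a = sin²(Δφ/2) + cos φ₁ cos φ₂ sin²(Δλ/2) = 0.000301
c = 2·arcsin(√a) = 0.034729 rad = 1.9898°
d = R·c = 6371.01 × 0.034729 = 221.3 km

221.3 km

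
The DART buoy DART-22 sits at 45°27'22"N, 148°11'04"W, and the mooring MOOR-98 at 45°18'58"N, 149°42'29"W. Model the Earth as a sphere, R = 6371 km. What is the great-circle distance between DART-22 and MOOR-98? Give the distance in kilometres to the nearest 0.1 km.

120.0 km

DART-22: φ = +45.45611°, λ = -148.18444°
MOOR-98: φ = +45.31611°, λ = -149.70806°
Δφ = -0.1400°,  Δλ = -1.5236°
a = sin²(Δφ/2) + cos φ₁ cos φ₂ sin²(Δλ/2) = 0.000089
c = 2·arcsin(√a) = 0.018835 rad = 1.0792°
d = R·c = 6371 × 0.018835 = 120.0 km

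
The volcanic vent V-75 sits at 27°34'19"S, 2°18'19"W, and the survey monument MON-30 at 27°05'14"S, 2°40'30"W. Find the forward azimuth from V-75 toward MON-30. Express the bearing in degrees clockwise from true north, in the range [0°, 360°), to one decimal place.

V-75: φ = -27.57194°, λ = -2.30528°
MON-30: φ = -27.08722°, λ = -2.67500°
Δλ = -0.3697°
y = sin Δλ · cos φ₂ = -0.005745
x = cos φ₁ sin φ₂ − sin φ₁ cos φ₂ cos Δλ = 0.008451
θ = atan2(y, x) = -34.2071° → 325.7929° (mod 360°)

325.8°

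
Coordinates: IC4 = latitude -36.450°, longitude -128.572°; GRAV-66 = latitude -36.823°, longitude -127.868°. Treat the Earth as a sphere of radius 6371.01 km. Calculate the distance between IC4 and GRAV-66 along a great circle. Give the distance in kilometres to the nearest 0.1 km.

75.3 km

Δφ = -0.3730°,  Δλ = 0.7040°
a = sin²(Δφ/2) + cos φ₁ cos φ₂ sin²(Δλ/2) = 0.000035
c = 2·arcsin(√a) = 0.011815 rad = 0.6769°
d = R·c = 6371.01 × 0.011815 = 75.3 km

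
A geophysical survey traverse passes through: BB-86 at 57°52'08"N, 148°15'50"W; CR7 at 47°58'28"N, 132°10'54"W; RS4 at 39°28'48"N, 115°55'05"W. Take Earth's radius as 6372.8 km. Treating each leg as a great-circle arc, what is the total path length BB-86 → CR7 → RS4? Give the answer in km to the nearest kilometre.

BB-86: φ = +57.86889°, λ = -148.26389°
CR7: φ = +47.97444°, λ = -132.18167°
RS4: φ = +39.48000°, λ = -115.91806°
BB-86→CR7: c = 0.240615 rad, d = 1533.39 km
CR7→RS4: c = 0.252252 rad, d = 1607.55 km
Total = 1533.39 + 1607.55 = 3140.94 km

3141 km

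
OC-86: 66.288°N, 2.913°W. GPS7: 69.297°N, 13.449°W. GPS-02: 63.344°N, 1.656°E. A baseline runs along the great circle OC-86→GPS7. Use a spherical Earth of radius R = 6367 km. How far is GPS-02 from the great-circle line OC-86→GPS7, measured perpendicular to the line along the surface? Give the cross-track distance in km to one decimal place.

δ₁₃ = central angle OC-86→GPS-02 = 0.061542 rad  (haversine)
θ₁₃ = bearing OC-86→GPS-02 = 144.474°,  θ₁₂ = bearing OC-86→GPS7 = 311.875°
dₓₜ = R·arcsin(sin δ₁₃ · sin(θ₁₃ − θ₁₂)) = 6367·arcsin(0.06150·sin(-167.401°)) = -85.418 km
|dₓₜ| = 85.418 km

85.4 km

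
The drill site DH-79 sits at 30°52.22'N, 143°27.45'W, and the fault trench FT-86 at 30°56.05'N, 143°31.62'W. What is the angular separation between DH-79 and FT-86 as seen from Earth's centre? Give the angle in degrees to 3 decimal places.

DH-79: φ = +30.87033°, λ = -143.45750°
FT-86: φ = +30.93417°, λ = -143.52700°
Δφ = 0.0638°,  Δλ = -0.0695°
a = sin²(Δφ/2) + cos φ₁ cos φ₂ sin²(Δλ/2) = 0.000001
c = 2·arcsin(√a) = 0.001525 rad = 0.0874°

0.087°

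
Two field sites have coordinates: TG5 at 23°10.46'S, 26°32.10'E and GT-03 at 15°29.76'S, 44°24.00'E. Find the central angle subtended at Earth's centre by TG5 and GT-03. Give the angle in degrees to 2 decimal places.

TG5: φ = -23.17433°, λ = +26.53500°
GT-03: φ = -15.49600°, λ = +44.40000°
Δφ = 7.6783°,  Δλ = 17.8650°
a = sin²(Δφ/2) + cos φ₁ cos φ₂ sin²(Δλ/2) = 0.025841
c = 2·arcsin(√a) = 0.322905 rad = 18.5011°

18.50°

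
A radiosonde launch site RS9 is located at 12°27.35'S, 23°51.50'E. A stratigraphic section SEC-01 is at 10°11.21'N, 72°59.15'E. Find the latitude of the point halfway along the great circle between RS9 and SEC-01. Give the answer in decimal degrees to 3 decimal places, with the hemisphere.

RS9: φ = -12.45583°, λ = +23.85833°
SEC-01: φ = +10.18683°, λ = +72.98583°
Bx = cos φ₂ cos Δλ = 0.644063,  By = cos φ₂ sin Δλ = 0.744248
φₘ = atan2(sin φ₁ + sin φ₂, √((cos φ₁ + Bx)² + By²)) = -1.24735°
λₘ = λ₁ + atan2(By, cos φ₁ + Bx) = 48.52591°

1.247°S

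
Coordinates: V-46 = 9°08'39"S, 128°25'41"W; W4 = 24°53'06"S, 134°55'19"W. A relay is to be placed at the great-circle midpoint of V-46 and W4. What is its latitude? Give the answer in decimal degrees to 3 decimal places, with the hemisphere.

V-46: φ = -9.14417°, λ = -128.42806°
W4: φ = -24.88500°, λ = -134.92194°
Bx = cos φ₂ cos Δλ = 0.901334,  By = cos φ₂ sin Δλ = -0.102597
φₘ = atan2(sin φ₁ + sin φ₂, √((cos φ₁ + Bx)² + By²)) = -17.04031°
λₘ = λ₁ + atan2(By, cos φ₁ + Bx) = -131.53750°

17.040°S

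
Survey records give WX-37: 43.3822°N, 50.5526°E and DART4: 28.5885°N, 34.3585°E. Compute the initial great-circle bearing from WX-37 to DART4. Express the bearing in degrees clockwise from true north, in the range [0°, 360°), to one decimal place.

Δλ = -16.1941°
y = sin Δλ · cos φ₂ = -0.244889
x = cos φ₁ sin φ₂ − sin φ₁ cos φ₂ cos Δλ = -0.231409
θ = atan2(y, x) = -133.3788° → 226.6212° (mod 360°)

226.6°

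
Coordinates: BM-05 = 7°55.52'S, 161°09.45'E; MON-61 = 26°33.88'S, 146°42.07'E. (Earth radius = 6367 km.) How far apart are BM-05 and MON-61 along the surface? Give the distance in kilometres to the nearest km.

2572 km

BM-05: φ = -7.92533°, λ = +161.15750°
MON-61: φ = -26.56467°, λ = +146.70117°
Δφ = -18.6393°,  Δλ = -14.4563°
a = sin²(Δφ/2) + cos φ₁ cos φ₂ sin²(Δλ/2) = 0.040250
c = 2·arcsin(√a) = 0.403989 rad = 23.1468°
d = R·c = 6367 × 0.403989 = 2572.2 km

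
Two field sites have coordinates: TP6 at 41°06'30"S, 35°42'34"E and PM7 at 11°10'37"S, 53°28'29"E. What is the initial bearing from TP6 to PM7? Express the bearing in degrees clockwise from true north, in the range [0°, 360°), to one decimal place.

TP6: φ = -41.10833°, λ = +35.70944°
PM7: φ = -11.17694°, λ = +53.47472°
Δλ = 17.7653°
y = sin Δλ · cos φ₂ = 0.299331
x = cos φ₁ sin φ₂ − sin φ₁ cos φ₂ cos Δλ = 0.468205
θ = atan2(y, x) = 32.5915° → 32.5915° (mod 360°)

32.6°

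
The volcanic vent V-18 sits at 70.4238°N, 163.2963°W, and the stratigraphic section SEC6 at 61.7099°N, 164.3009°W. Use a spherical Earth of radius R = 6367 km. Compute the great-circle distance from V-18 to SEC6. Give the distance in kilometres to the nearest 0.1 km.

Δφ = -8.7139°,  Δλ = -1.0046°
a = sin²(Δφ/2) + cos φ₁ cos φ₂ sin²(Δλ/2) = 0.005784
c = 2·arcsin(√a) = 0.152247 rad = 8.7231°
d = R·c = 6367 × 0.152247 = 969.4 km

969.4 km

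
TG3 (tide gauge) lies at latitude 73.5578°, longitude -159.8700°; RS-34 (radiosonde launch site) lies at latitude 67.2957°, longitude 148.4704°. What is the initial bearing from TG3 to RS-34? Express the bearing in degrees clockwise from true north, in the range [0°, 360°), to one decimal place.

275.9°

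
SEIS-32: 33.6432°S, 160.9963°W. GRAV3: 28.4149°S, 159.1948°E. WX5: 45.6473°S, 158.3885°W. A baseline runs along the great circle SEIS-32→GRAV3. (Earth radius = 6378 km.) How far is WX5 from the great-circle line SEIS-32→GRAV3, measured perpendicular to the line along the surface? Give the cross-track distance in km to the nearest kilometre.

δ₁₃ = central angle SEIS-32→WX5 = 0.212389 rad  (haversine)
θ₁₃ = bearing SEIS-32→WX5 = 171.321°,  θ₁₂ = bearing SEIS-32→GRAV3 = 267.780°
dₓₜ = R·arcsin(sin δ₁₃ · sin(θ₁₃ − θ₁₂)) = 6378·arcsin(0.21080·sin(-96.458°)) = -1345.894 km
|dₓₜ| = 1345.894 km

1346 km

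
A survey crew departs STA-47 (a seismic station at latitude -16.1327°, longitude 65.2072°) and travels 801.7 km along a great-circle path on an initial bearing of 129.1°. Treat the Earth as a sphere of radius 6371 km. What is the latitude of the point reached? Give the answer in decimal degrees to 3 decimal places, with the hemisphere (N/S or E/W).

δ = d/R = 801.7/6371 = 0.125836 rad
φ₂ = arcsin(sin φ₁ cos δ + cos φ₁ sin δ cos θ)
   = arcsin(-0.27786·0.99209 + 0.96062·0.12550·-0.63068) = -20.59141°
λ₂ = λ₁ + atan2(sin θ sin δ cos φ₁, cos δ − sin φ₁ sin φ₂) = 71.17929°

20.591°S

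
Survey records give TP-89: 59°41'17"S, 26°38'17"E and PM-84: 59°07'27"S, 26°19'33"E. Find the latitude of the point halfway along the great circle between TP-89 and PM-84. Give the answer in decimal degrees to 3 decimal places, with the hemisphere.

59.406°S

TP-89: φ = -59.68806°, λ = +26.63806°
PM-84: φ = -59.12417°, λ = +26.32583°
Bx = cos φ₂ cos Δλ = 0.513172,  By = cos φ₂ sin Δλ = -0.002796
φₘ = atan2(sin φ₁ + sin φ₂, √((cos φ₁ + Bx)² + By²)) = -59.40620°
λₘ = λ₁ + atan2(By, cos φ₁ + Bx) = 26.48065°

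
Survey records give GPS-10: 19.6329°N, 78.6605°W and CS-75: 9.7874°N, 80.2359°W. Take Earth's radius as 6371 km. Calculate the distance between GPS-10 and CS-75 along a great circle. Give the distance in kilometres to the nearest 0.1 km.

1107.8 km

Δφ = -9.8455°,  Δλ = -1.5754°
a = sin²(Δφ/2) + cos φ₁ cos φ₂ sin²(Δλ/2) = 0.007539
c = 2·arcsin(√a) = 0.173876 rad = 9.9624°
d = R·c = 6371 × 0.173876 = 1107.8 km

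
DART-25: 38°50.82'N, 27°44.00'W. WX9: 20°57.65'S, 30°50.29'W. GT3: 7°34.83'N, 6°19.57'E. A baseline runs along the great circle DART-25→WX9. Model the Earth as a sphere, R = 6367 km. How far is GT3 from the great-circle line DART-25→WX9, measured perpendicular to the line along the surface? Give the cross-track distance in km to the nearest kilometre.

3926 km

DART-25: φ = +38.84700°, λ = -27.73333°
WX9: φ = -20.96083°, λ = -30.83817°
GT3: φ = +7.58050°, λ = +6.32617°
δ₁₃ = central angle DART-25→GT3 = 0.763634 rad  (haversine)
θ₁₃ = bearing DART-25→GT3 = 126.604°,  θ₁₂ = bearing DART-25→WX9 = 183.352°
dₓₜ = R·arcsin(sin δ₁₃ · sin(θ₁₃ − θ₁₂)) = 6367·arcsin(0.69155·sin(-56.748°)) = -3926.338 km
|dₓₜ| = 3926.338 km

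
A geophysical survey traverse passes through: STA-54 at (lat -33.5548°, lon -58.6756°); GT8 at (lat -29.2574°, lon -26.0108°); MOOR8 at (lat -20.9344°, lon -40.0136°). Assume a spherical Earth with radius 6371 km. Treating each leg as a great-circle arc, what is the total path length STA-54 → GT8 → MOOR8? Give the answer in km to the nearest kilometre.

STA-54→GT8: c = 0.490281 rad, d = 3123.58 km
GT8→MOOR8: c = 0.264383 rad, d = 1684.39 km
Total = 3123.58 + 1684.39 = 4807.97 km

4808 km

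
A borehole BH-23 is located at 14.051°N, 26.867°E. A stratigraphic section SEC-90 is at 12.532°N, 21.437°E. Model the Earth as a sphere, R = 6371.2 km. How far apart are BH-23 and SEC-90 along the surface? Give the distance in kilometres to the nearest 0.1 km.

611.4 km

Δφ = -1.5190°,  Δλ = -5.4300°
a = sin²(Δφ/2) + cos φ₁ cos φ₂ sin²(Δλ/2) = 0.002300
c = 2·arcsin(√a) = 0.095963 rad = 5.4983°
d = R·c = 6371.2 × 0.095963 = 611.4 km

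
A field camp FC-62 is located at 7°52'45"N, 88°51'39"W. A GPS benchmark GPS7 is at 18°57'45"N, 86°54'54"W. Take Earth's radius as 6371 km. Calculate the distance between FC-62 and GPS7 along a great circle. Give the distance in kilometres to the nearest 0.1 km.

FC-62: φ = +7.87917°, λ = -88.86083°
GPS7: φ = +18.96250°, λ = -86.91500°
Δφ = 11.0833°,  Δλ = 1.9458°
a = sin²(Δφ/2) + cos φ₁ cos φ₂ sin²(Δλ/2) = 0.009596
c = 2·arcsin(√a) = 0.196231 rad = 11.2432°
d = R·c = 6371 × 0.196231 = 1250.2 km

1250.2 km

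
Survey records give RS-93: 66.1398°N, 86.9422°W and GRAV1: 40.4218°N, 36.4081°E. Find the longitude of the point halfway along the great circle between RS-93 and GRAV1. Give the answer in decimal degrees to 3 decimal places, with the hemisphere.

Bx = cos φ₂ cos Δλ = -0.418525,  By = cos φ₂ sin Δλ = 0.635926
φₘ = atan2(sin φ₁ + sin φ₂, √((cos φ₁ + Bx)² + By²)) = 67.85487°
λₘ = λ₁ + atan2(By, cos φ₁ + Bx) = 4.32064°

4.321°E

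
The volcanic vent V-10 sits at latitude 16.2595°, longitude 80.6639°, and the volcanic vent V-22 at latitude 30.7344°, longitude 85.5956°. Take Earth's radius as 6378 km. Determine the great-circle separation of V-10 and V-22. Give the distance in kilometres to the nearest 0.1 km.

1687.5 km

Δφ = 14.4749°,  Δλ = 4.9317°
a = sin²(Δφ/2) + cos φ₁ cos φ₂ sin²(Δλ/2) = 0.017399
c = 2·arcsin(√a) = 0.264580 rad = 15.1593°
d = R·c = 6378 × 0.264580 = 1687.5 km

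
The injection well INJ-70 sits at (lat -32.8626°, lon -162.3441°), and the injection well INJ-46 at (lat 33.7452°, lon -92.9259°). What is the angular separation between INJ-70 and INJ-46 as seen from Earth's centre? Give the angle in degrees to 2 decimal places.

93.20°

Δφ = 66.6078°,  Δλ = 69.4182°
a = sin²(Δφ/2) + cos φ₁ cos φ₂ sin²(Δλ/2) = 0.527946
c = 2·arcsin(√a) = 1.626718 rad = 93.2041°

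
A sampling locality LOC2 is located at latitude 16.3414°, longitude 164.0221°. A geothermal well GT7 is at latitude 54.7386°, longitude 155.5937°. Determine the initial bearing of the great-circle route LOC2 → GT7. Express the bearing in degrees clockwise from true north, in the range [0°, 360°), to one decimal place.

352.3°

Δλ = -8.4284°
y = sin Δλ · cos φ₂ = -0.084618
x = cos φ₁ sin φ₂ − sin φ₁ cos φ₂ cos Δλ = 0.622864
θ = atan2(y, x) = -7.7364° → 352.2636° (mod 360°)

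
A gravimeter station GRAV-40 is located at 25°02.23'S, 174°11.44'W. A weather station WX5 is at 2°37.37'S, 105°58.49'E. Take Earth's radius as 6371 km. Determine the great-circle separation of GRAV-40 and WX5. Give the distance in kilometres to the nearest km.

GRAV-40: φ = -25.03717°, λ = -174.19067°
WX5: φ = -2.62283°, λ = +105.97483°
Δφ = 22.4143°,  Δλ = -79.8345°
a = sin²(Δφ/2) + cos φ₁ cos φ₂ sin²(Δλ/2) = 0.410447
c = 2·arcsin(√a) = 1.390718 rad = 79.6823°
d = R·c = 6371 × 1.390718 = 8860.3 km

8860 km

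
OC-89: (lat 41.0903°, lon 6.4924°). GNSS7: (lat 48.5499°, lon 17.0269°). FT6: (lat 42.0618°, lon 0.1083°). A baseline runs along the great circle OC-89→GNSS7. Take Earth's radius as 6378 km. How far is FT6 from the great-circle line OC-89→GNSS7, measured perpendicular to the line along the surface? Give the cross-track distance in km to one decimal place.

479.6 km

δ₁₃ = central angle OC-89→FT6 = 0.085038 rad  (haversine)
θ₁₃ = bearing OC-89→FT6 = 283.606°,  θ₁₂ = bearing OC-89→GNSS7 = 41.424°
dₓₜ = R·arcsin(sin δ₁₃ · sin(θ₁₃ − θ₁₂)) = 6378·arcsin(0.08494·sin(242.182°)) = -479.569 km
|dₓₜ| = 479.569 km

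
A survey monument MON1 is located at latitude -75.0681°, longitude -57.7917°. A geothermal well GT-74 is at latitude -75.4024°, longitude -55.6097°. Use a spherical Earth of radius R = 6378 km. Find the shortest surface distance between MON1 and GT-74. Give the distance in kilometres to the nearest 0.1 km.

72.2 km

Δφ = -0.3343°,  Δλ = 2.1820°
a = sin²(Δφ/2) + cos φ₁ cos φ₂ sin²(Δλ/2) = 0.000032
c = 2·arcsin(√a) = 0.011323 rad = 0.6488°
d = R·c = 6378 × 0.011323 = 72.2 km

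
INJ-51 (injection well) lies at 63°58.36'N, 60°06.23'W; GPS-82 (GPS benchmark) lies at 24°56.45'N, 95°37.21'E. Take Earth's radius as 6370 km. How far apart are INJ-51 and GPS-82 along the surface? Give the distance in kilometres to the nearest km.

9903 km

INJ-51: φ = +63.97267°, λ = -60.10383°
GPS-82: φ = +24.94083°, λ = +95.62017°
Δφ = -39.0318°,  Δλ = 155.7240°
a = sin²(Δφ/2) + cos φ₁ cos φ₂ sin²(Δλ/2) = 0.491890
c = 2·arcsin(√a) = 1.554575 rad = 89.0706°
d = R·c = 6370 × 1.554575 = 9902.6 km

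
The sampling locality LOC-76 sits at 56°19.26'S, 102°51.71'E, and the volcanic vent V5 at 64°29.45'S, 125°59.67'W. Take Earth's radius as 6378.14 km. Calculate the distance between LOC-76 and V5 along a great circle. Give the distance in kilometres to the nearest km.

5963 km

LOC-76: φ = -56.32100°, λ = +102.86183°
V5: φ = -64.49083°, λ = -125.99450°
Δφ = -8.1698°,  Δλ = 131.1437°
a = sin²(Δφ/2) + cos φ₁ cos φ₂ sin²(Δλ/2) = 0.203046
c = 2·arcsin(√a) = 0.934890 rad = 53.5652°
d = R·c = 6378.14 × 0.934890 = 5962.9 km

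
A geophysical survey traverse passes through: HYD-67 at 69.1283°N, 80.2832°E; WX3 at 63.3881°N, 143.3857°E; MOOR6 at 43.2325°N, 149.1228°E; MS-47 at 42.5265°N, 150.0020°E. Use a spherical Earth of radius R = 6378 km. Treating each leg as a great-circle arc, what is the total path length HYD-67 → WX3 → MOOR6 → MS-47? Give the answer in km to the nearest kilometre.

5144 km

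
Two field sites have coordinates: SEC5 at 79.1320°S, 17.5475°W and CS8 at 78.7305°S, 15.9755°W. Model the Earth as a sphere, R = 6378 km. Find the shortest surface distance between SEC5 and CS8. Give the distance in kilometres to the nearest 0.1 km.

55.9 km

Δφ = 0.4015°,  Δλ = 1.5720°
a = sin²(Δφ/2) + cos φ₁ cos φ₂ sin²(Δλ/2) = 0.000019
c = 2·arcsin(√a) = 0.008766 rad = 0.5022°
d = R·c = 6378 × 0.008766 = 55.9 km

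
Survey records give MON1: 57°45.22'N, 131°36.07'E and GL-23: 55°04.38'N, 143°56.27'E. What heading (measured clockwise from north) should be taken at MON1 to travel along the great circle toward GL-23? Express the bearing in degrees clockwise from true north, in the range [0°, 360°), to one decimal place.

MON1: φ = +57.75367°, λ = +131.60117°
GL-23: φ = +55.07300°, λ = +143.93783°
Δλ = 12.3367°
y = sin Δλ · cos φ₂ = 0.122325
x = cos φ₁ sin φ₂ − sin φ₁ cos φ₂ cos Δλ = -0.035588
θ = atan2(y, x) = 106.2214° → 106.2214° (mod 360°)

106.2°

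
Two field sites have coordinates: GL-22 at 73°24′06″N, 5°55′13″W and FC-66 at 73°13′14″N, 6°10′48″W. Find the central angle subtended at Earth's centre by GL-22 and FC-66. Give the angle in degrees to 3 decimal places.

0.196°

GL-22: φ = +73.40167°, λ = -5.92028°
FC-66: φ = +73.22056°, λ = -6.18000°
Δφ = -0.1811°,  Δλ = -0.2597°
a = sin²(Δφ/2) + cos φ₁ cos φ₂ sin²(Δλ/2) = 0.000003
c = 2·arcsin(√a) = 0.003419 rad = 0.1959°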